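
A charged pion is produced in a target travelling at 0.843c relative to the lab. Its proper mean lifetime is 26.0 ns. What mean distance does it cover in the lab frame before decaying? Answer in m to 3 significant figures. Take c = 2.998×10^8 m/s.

d ≈ 12.2 m

γ = 1/√(1 − 0.843²) = 1.8590
Dilated lifetime: Δt = γτ₀ = 1.8590 × 26.0 ns = 48.335 ns
d = vΔt = 0.843c × 48.335 ns = 2.5273×10^8 m/s × 4.8335×10^-8 s = 12.2 m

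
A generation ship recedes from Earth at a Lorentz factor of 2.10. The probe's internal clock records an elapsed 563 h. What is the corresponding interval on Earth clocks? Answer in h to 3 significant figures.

Δt ≈ 1180 h

γ = 2.10 (given)
Time dilation: Δt = γτ₀ = 2.10 × 563 h = 1180 h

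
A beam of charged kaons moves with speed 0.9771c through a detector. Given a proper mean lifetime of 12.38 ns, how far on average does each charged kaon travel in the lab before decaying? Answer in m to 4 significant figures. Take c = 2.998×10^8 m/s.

d ≈ 17.04 m

γ = 1/√(1 − 0.9771²) = 4.69968
Dilated lifetime: Δt = γτ₀ = 4.69968 × 12.38 ns = 58.1820 ns
d = vΔt = 0.9771c × 58.1820 ns = 2.92935×10^8 m/s × 5.81820×10^-8 s = 17.04 m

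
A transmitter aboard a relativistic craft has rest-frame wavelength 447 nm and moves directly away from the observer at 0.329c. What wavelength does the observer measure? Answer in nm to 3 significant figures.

λ_obs ≈ 629 nm

Relativistic Doppler: λ_obs = λ_src √((1+β)/(1−β))
= 447 × √(1.3290/0.67100) = 447 × 1.4073 = 629 nm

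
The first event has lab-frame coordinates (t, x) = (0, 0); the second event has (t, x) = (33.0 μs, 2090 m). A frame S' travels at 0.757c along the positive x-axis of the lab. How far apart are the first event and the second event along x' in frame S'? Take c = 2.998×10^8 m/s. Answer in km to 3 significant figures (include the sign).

γ = 1/√(1 − 0.757²) = 1.5304
Δx' = γ(Δx − vΔt) = 1.5304 × (2090 m − 0.757×(2.998×10^8 m/s)×33.0×10^-6 s)
= 1.5304 × (-5399.3 m) = -8.26 km

Δx' ≈ -8.26 km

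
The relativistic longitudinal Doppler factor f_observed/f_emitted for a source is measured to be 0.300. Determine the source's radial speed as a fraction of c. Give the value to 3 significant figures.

β ≈ 0.835

f_obs/f_src = √((1−β)/(1+β)) = 0.300  ⇒  (1−β)/(1+β) = 0.090000
β = |1 − D²|/(1 + D²) = |1 − 0.090000|/(1 + 0.090000) = 0.835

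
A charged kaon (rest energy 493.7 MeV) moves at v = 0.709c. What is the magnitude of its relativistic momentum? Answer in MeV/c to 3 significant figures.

p ≈ 496 MeV/c

γ = 1/√(1 − 0.709²) = 1.4180
p = γβm₀c = 1.4180 × 0.709 × 493.7 MeV/c = 496 MeV/c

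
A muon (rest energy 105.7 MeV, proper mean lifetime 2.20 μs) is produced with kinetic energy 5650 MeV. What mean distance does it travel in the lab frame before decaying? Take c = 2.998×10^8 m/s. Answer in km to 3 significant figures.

γ = 1 + K/(m₀c²) = 1 + 5650/105.7 = 54.453
β = √(1 − 1/γ²) = 0.99983
Dilated lifetime: γτ₀ = 54.453 × 2.20 μs = 119.80 μs
d = βc·γτ₀ = 0.99983 × (2.998×10^8 m/s) × 0.00011980 s = 35.9 km

d ≈ 35.9 km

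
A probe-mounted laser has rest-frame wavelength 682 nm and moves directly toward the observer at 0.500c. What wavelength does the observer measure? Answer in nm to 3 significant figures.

Relativistic Doppler: λ_obs = λ_src √((1−β)/(1+β))
= 682 × √(0.50000/1.5000) = 682 × 0.57735 = 394 nm

λ_obs ≈ 394 nm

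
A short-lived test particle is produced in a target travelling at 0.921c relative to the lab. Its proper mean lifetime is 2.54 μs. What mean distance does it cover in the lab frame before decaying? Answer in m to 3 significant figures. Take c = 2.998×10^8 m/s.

γ = 1/√(1 − 0.921²) = 2.5670
Dilated lifetime: Δt = γτ₀ = 2.5670 × 2.54 μs = 6.5201 μs
d = vΔt = 0.921c × 6.5201 μs = 2.7612×10^8 m/s × 6.5201×10^-6 s = 1800 m

d ≈ 1800 m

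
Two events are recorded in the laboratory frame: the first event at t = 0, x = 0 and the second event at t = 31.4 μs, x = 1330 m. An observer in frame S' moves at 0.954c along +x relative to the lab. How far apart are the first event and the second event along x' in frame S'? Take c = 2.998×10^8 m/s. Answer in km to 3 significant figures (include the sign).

γ = 1/√(1 − 0.954²) = 3.3355
Δx' = γ(Δx − vΔt) = 3.3355 × (1330 m − 0.954×(2.998×10^8 m/s)×31.4×10^-6 s)
= 3.3355 × (-7650.7 m) = -25.5 km

Δx' ≈ -25.5 km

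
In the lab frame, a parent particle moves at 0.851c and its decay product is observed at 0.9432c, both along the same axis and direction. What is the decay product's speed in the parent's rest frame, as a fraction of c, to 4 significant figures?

Inverse velocity addition: u' = (u − v)/(1 − uv/c²)
= (0.9432 − 0.851)/(1 − 0.9432×0.851) = 0.09220/0.197337 = 0.4672

u' ≈ 0.4672c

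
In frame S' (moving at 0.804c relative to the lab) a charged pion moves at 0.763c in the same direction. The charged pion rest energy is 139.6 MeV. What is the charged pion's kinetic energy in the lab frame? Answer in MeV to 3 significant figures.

K ≈ 446 MeV

u_lab = (0.763 + 0.804)/(1 + 0.763×0.804) = 0.971210
γ = 1/√(1 − 0.971210²) = 4.1977
K = (γ − 1)m₀c² = (4.1977 − 1) × 139.6 = 3.1977 × 139.6 = 446 MeV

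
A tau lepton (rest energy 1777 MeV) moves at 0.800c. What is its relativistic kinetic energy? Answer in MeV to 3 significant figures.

K ≈ 1180 MeV

γ = 1/√(1 − 0.800²) = 1.6667
K = (γ − 1)m₀c² = (1.6667 − 1) × 1777 MeV = 0.66667 × 1777 MeV = 1180 MeV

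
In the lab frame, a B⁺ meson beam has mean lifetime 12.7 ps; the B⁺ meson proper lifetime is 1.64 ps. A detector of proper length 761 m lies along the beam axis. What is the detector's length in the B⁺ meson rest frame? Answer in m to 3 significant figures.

L ≈ 98.3 m

Time dilation ⇒ γ = Δt/τ₀ = 12.7/1.64 = 7.7439
Length contraction: L = L₀/γ = 761/7.7439 = 98.3 m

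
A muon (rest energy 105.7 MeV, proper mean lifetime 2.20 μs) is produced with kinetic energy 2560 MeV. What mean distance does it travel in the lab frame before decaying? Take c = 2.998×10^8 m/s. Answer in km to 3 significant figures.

γ = 1 + K/(m₀c²) = 1 + 2560/105.7 = 25.219
β = √(1 − 1/γ²) = 0.99921
Dilated lifetime: γτ₀ = 25.219 × 2.20 μs = 55.483 μs
d = βc·γτ₀ = 0.99921 × (2.998×10^8 m/s) × 5.5483×10^-5 s = 16.6 km

d ≈ 16.6 km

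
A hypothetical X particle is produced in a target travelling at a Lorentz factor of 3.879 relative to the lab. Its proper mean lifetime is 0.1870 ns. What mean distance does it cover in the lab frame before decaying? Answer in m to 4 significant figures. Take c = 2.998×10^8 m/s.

d ≈ 0.2101 m

β = √(1 − 1/γ²) = √(1 − 1/3.879²) = 0.966199
Dilated lifetime: Δt = γτ₀ = 3.879 × 0.1870 ns = 0.725373 ns
d = vΔt = 0.966199c × 0.725373 ns = 2.89666×10^8 m/s × 7.25373×10^-10 s = 0.2101 m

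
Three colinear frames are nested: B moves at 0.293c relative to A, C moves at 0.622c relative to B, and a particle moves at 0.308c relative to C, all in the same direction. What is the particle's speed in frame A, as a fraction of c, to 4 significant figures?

u ≈ 0.8737c

Compose boost 2: (0.622 + 0.293)/(1 + 0.622×0.293) = 0.9150/1.18225 = 0.773951
Compose boost 3: (0.308 + 0.773951)/(1 + 0.308×0.773951) = 1.08195/1.23838 = 0.8737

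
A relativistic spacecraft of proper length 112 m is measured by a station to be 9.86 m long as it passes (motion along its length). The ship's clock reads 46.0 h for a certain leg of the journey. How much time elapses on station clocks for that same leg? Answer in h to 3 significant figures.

Δt ≈ 523 h

Length contraction ⇒ γ = L₀/L = 112/9.86 = 11.359
Time dilation: Δt = γτ₀ = 11.359 × 46.0 h = 523 h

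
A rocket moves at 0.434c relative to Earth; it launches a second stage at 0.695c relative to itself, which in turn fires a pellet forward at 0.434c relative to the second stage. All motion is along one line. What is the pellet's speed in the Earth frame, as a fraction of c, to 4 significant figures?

Compose boost 2: (0.695 + 0.434)/(1 + 0.695×0.434) = 1.129/1.30163 = 0.867374
Compose boost 3: (0.434 + 0.867374)/(1 + 0.434×0.867374) = 1.30137/1.37644 = 0.9455

u ≈ 0.9455c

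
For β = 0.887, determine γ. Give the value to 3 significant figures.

γ = 1/√(1 − β²) = 1/√(1 − 0.887²) = 1/√(0.21323) = 2.17

γ ≈ 2.17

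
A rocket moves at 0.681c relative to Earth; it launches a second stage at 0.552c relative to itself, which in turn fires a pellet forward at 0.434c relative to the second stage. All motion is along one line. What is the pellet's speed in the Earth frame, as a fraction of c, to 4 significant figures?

u ≈ 0.9577c

Compose boost 2: (0.552 + 0.681)/(1 + 0.552×0.681) = 1.233/1.37591 = 0.896133
Compose boost 3: (0.434 + 0.896133)/(1 + 0.434×0.896133) = 1.33013/1.38892 = 0.9577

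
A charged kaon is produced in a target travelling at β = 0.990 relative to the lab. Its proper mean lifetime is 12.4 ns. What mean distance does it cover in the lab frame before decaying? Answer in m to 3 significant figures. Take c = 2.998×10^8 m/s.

γ = 1/√(1 − 0.990²) = 7.0888
Dilated lifetime: Δt = γτ₀ = 7.0888 × 12.4 ns = 87.901 ns
d = vΔt = 0.990c × 87.901 ns = 2.9680×10^8 m/s × 8.7901×10^-8 s = 26.1 m

d ≈ 26.1 m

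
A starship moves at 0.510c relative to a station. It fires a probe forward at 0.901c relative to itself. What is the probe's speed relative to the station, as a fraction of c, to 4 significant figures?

u ≈ 0.9668c

Relativistic velocity addition: u = (u' + v)/(1 + u'v/c²)
= (0.901 + 0.510)/(1 + 0.901×0.510) = 1.411/1.45951 = 0.9668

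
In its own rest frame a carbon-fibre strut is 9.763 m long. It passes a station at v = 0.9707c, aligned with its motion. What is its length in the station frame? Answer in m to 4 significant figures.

L ≈ 2.346 m

γ = 1/√(1 − 0.9707²) = 4.16156
Length contraction: L = L₀/γ = 9.763/4.16156 = 2.346 m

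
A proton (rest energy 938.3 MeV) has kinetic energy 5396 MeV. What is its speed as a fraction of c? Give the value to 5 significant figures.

β ≈ 0.98897

γ = 1 + K/(m₀c²) = 1 + 5396/938.3 = 6.750826
β = √(1 − 1/γ²) = 0.98897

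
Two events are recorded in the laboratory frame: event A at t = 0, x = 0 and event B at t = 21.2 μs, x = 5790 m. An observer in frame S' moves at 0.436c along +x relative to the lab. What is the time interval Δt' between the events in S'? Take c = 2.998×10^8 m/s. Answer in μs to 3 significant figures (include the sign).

Δt' ≈ 14.2 μs

γ = 1/√(1 − 0.436²) = 1.1112
Δt' = γ(Δt − vΔx/c²) = 1.1112 × (21.2 μs − 0.436×5790 m / (2.998×10^8 m/s))
= 1.1112 × (12.780 μs) = 14.2 μs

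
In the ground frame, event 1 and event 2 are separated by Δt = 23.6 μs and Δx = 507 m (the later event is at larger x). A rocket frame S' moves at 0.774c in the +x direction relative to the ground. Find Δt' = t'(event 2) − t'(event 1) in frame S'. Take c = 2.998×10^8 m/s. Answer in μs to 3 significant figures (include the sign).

Δt' ≈ 35.2 μs

γ = 1/√(1 − 0.774²) = 1.5793
Δt' = γ(Δt − vΔx/c²) = 1.5793 × (23.6 μs − 0.774×507 m / (2.998×10^8 m/s))
= 1.5793 × (22.291 μs) = 35.2 μs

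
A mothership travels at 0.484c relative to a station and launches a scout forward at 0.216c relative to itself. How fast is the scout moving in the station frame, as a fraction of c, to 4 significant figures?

u ≈ 0.6337c

Compose boost 2: (0.216 + 0.484)/(1 + 0.216×0.484) = 0.7000/1.10454 = 0.6337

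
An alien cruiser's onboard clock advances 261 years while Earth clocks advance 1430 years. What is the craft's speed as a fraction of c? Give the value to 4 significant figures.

γ = Δt/τ₀ = 1430/261 = 5.47893
β = √(1 − 1/γ²) = √(1 − 1/5.47893²) = 0.9832

β ≈ 0.9832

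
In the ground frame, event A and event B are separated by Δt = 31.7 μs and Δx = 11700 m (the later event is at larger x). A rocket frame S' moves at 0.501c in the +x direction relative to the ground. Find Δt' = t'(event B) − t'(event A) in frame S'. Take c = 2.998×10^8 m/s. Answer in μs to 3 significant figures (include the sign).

Δt' ≈ 14.0 μs

γ = 1/√(1 − 0.501²) = 1.1555
Δt' = γ(Δt − vΔx/c²) = 1.1555 × (31.7 μs − 0.501×11700 m / (2.998×10^8 m/s))
= 1.1555 × (12.148 μs) = 14.0 μs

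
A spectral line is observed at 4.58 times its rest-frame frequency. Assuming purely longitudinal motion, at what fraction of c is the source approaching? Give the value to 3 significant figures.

β ≈ 0.909

f_obs/f_src = √((1+β)/(1−β)) = 4.58  ⇒  (1+β)/(1−β) = 20.976
β = |1 − D²|/(1 + D²) = |1 − 20.976|/(1 + 20.976) = 0.909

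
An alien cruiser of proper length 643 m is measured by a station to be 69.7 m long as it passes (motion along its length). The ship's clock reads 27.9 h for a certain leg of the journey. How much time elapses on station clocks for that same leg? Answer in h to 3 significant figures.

Length contraction ⇒ γ = L₀/L = 643/69.7 = 9.2253
Time dilation: Δt = γτ₀ = 9.2253 × 27.9 h = 257 h

Δt ≈ 257 h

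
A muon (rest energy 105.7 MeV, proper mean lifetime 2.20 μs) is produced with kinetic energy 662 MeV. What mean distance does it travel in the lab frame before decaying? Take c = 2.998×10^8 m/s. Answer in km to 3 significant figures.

d ≈ 4.74 km

γ = 1 + K/(m₀c²) = 1 + 662/105.7 = 7.2630
β = √(1 − 1/γ²) = 0.99048
Dilated lifetime: γτ₀ = 7.2630 × 2.20 μs = 15.979 μs
d = βc·γτ₀ = 0.99048 × (2.998×10^8 m/s) × 1.5979×10^-5 s = 4.74 km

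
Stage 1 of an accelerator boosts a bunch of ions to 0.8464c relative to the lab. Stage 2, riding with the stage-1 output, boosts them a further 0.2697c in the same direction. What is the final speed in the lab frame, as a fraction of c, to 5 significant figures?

u ≈ 0.90867c

Compose boost 2: (0.2697 + 0.8464)/(1 + 0.2697×0.8464) = 1.1161/1.228274 = 0.90867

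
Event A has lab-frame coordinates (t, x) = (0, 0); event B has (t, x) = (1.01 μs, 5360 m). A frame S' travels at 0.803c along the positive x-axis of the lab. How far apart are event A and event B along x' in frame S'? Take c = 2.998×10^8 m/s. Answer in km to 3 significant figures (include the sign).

Δx' ≈ 8.59 km

γ = 1/√(1 − 0.803²) = 1.6779
Δx' = γ(Δx − vΔt) = 1.6779 × (5360 m − 0.803×(2.998×10^8 m/s)×1.01×10^-6 s)
= 1.6779 × (5116.9 m) = 8.59 km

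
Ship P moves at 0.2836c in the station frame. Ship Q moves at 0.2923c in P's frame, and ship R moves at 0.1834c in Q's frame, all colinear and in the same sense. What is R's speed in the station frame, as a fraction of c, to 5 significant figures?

u ≈ 0.65166c

Compose boost 2: (0.2923 + 0.2836)/(1 + 0.2923×0.2836) = 0.57590/1.082896 = 0.5318146
Compose boost 3: (0.1834 + 0.5318146)/(1 + 0.1834×0.5318146) = 0.7152146/1.097535 = 0.65166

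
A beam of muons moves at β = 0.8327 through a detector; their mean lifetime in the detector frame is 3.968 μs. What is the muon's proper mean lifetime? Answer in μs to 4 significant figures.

τ₀ ≈ 2.197 μs

γ = 1/√(1 − 0.8327²) = 1.80595
Proper time: τ₀ = Δt/γ = 3.968/1.80595 = 2.197 μs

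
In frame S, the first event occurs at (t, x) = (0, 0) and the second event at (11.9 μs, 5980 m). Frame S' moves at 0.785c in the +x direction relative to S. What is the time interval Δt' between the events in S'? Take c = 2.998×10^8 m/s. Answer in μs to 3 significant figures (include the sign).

Δt' ≈ -6.07 μs

γ = 1/√(1 − 0.785²) = 1.6142
Δt' = γ(Δt − vΔx/c²) = 1.6142 × (11.9 μs − 0.785×5980 m / (2.998×10^8 m/s))
= 1.6142 × (-3.7581 μs) = -6.07 μs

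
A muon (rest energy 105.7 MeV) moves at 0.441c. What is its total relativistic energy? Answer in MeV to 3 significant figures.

E ≈ 118 MeV

γ = 1/√(1 − 0.441²) = 1.1142
E = γm₀c² = 1.1142 × 105.7 MeV = 118 MeV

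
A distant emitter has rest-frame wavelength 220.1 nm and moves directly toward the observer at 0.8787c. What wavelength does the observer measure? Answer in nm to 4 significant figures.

λ_obs ≈ 55.93 nm

Relativistic Doppler: λ_obs = λ_src √((1−β)/(1+β))
= 220.1 × √(0.121300/1.87870) = 220.1 × 0.254098 = 55.93 nm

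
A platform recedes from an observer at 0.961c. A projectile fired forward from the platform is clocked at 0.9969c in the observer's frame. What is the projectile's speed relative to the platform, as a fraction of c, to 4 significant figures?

Inverse velocity addition: u' = (u − v)/(1 − uv/c²)
= (0.9969 − 0.961)/(1 − 0.9969×0.961) = 0.03590/0.0419791 = 0.8552

u' ≈ 0.8552c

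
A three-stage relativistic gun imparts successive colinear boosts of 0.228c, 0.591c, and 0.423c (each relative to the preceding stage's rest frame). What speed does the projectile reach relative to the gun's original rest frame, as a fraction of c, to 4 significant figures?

u ≈ 0.8770c

Compose boost 2: (0.591 + 0.228)/(1 + 0.591×0.228) = 0.8190/1.13475 = 0.721746
Compose boost 3: (0.423 + 0.721746)/(1 + 0.423×0.721746) = 1.14475/1.30530 = 0.8770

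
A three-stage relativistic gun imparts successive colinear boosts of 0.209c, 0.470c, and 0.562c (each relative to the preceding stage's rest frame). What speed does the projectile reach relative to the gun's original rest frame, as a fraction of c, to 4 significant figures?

Compose boost 2: (0.470 + 0.209)/(1 + 0.470×0.209) = 0.6790/1.09823 = 0.618268
Compose boost 3: (0.562 + 0.618268)/(1 + 0.562×0.618268) = 1.18027/1.34747 = 0.8759

u ≈ 0.8759c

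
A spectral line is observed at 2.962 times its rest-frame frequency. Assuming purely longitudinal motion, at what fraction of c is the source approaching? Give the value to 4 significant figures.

β ≈ 0.7954

f_obs/f_src = √((1+β)/(1−β)) = 2.962  ⇒  (1+β)/(1−β) = 8.77344
β = |1 − D²|/(1 + D²) = |1 − 8.77344|/(1 + 8.77344) = 0.7954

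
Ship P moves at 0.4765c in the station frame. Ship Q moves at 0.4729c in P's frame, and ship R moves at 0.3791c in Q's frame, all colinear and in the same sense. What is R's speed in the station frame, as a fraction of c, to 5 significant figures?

u ≈ 0.89192c

Compose boost 2: (0.4729 + 0.4765)/(1 + 0.4729×0.4765) = 0.94940/1.225337 = 0.7748074
Compose boost 3: (0.3791 + 0.7748074)/(1 + 0.3791×0.7748074) = 1.153907/1.293729 = 0.89192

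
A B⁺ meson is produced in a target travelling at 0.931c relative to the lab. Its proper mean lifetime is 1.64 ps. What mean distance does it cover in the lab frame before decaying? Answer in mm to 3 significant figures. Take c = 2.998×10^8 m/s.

γ = 1/√(1 − 0.931²) = 2.7396
Dilated lifetime: Δt = γτ₀ = 2.7396 × 1.64 ps = 4.4929 ps
d = vΔt = 0.931c × 4.4929 ps = 2.7911×10^8 m/s × 4.4929×10^-12 s = 1.25 mm

d ≈ 1.25 mm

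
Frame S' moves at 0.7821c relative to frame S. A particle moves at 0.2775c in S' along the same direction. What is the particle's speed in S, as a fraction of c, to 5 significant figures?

Relativistic velocity addition: u = (u' + v)/(1 + u'v/c²)
= (0.2775 + 0.7821)/(1 + 0.2775×0.7821) = 1.0596/1.217033 = 0.87064

u ≈ 0.87064c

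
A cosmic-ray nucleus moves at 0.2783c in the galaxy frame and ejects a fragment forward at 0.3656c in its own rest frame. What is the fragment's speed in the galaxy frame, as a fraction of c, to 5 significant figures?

u ≈ 0.58444c

Compose boost 2: (0.3656 + 0.2783)/(1 + 0.3656×0.2783) = 0.64390/1.101746 = 0.58444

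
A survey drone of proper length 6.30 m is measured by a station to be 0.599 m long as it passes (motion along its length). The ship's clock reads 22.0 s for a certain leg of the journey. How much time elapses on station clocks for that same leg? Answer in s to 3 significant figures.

Length contraction ⇒ γ = L₀/L = 6.30/0.599 = 10.518
Time dilation: Δt = γτ₀ = 10.518 × 22.0 s = 231 s

Δt ≈ 231 s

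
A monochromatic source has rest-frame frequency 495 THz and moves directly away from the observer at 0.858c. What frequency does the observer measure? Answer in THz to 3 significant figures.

Relativistic Doppler: f_obs = f_src √((1−β)/(1+β))
= 495 × √(0.14200/1.8580) = 495 × 0.27645 = 137 THz

f_obs ≈ 137 THz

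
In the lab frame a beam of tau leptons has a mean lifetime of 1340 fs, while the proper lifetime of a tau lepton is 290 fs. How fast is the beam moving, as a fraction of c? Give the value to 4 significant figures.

β ≈ 0.9763

γ = Δt/τ₀ = 1340/290 = 4.62069
β = √(1 − 1/γ²) = √(1 − 1/4.62069²) = 0.9763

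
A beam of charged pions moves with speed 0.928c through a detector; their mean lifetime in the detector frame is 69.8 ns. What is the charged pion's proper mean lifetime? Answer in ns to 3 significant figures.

γ = 1/√(1 − 0.928²) = 2.6840
Proper time: τ₀ = Δt/γ = 69.8/2.6840 = 26.0 ns

τ₀ ≈ 26.0 ns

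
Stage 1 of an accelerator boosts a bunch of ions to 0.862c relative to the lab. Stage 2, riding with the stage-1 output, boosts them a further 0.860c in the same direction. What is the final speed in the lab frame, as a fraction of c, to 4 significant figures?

u ≈ 0.9889c

Compose boost 2: (0.860 + 0.862)/(1 + 0.860×0.862) = 1.722/1.74132 = 0.9889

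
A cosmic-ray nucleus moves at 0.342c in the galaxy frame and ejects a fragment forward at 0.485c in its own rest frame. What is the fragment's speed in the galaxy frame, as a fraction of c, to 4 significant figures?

Compose boost 2: (0.485 + 0.342)/(1 + 0.485×0.342) = 0.8270/1.16587 = 0.7093

u ≈ 0.7093c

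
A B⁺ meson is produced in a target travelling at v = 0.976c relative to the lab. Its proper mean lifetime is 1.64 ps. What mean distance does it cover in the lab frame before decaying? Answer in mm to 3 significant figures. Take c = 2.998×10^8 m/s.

γ = 1/√(1 − 0.976²) = 4.5920
Dilated lifetime: Δt = γτ₀ = 4.5920 × 1.64 ps = 7.5309 ps
d = vΔt = 0.976c × 7.5309 ps = 2.9260×10^8 m/s × 7.5309×10^-12 s = 2.20 mm

d ≈ 2.20 mm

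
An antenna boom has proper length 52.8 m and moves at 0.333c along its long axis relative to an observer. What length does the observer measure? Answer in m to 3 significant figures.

L ≈ 49.8 m

γ = 1/√(1 − 0.333²) = 1.0605
Length contraction: L = L₀/γ = 52.8/1.0605 = 49.8 m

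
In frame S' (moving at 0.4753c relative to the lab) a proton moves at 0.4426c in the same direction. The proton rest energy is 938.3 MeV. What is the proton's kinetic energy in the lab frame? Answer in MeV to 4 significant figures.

K ≈ 501.2 MeV

u_lab = (0.4426 + 0.4753)/(1 + 0.4426×0.4753) = 0.7583645
γ = 1/√(1 − 0.7583645²) = 1.53414
K = (γ − 1)m₀c² = (1.53414 − 1) × 938.3 = 0.534141 × 938.3 = 501.2 MeV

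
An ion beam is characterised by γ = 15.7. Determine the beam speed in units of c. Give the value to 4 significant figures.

β ≈ 0.9980

β = √(1 − 1/γ²) = √(1 − 1/15.7²) = √(0.995943) = 0.9980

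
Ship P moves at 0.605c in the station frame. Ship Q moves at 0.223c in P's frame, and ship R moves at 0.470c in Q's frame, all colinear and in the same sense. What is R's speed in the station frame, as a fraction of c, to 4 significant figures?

Compose boost 2: (0.223 + 0.605)/(1 + 0.223×0.605) = 0.8280/1.13491 = 0.729570
Compose boost 3: (0.470 + 0.729570)/(1 + 0.470×0.729570) = 1.19957/1.34290 = 0.8933

u ≈ 0.8933c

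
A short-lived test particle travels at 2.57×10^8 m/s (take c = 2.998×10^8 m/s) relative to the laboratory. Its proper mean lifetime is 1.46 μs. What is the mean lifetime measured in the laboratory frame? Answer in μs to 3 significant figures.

β = v/c = 2.57×10^8 / 2.998×10^8 = 0.85724
γ = 1/√(1 − 0.85724²) = 1.9420
Time dilation: Δt = γτ₀ = 1.9420 × 1.46 μs = 2.84 μs

Δt ≈ 2.84 μs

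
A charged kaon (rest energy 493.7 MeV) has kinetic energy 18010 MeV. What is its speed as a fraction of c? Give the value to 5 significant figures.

β ≈ 0.99964

γ = 1 + K/(m₀c²) = 1 + 18010/493.7 = 37.47964
β = √(1 − 1/γ²) = 0.99964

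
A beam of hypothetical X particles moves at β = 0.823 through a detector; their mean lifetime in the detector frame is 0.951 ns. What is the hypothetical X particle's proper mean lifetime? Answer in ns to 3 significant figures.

γ = 1/√(1 − 0.823²) = 1.7604
Proper time: τ₀ = Δt/γ = 0.951/1.7604 = 0.540 ns

τ₀ ≈ 0.540 ns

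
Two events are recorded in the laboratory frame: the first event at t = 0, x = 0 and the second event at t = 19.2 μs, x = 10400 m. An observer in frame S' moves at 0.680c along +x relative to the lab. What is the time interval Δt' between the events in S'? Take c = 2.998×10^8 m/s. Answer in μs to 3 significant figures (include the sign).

Δt' ≈ -5.99 μs

γ = 1/√(1 − 0.680²) = 1.3639
Δt' = γ(Δt − vΔx/c²) = 1.3639 × (19.2 μs − 0.680×10400 m / (2.998×10^8 m/s))
= 1.3639 × (-4.3891 μs) = -5.99 μs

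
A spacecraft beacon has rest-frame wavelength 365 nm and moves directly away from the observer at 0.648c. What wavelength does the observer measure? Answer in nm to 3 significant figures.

Relativistic Doppler: λ_obs = λ_src √((1+β)/(1−β))
= 365 × √(1.6480/0.35200) = 365 × 2.1638 = 790 nm

λ_obs ≈ 790 nm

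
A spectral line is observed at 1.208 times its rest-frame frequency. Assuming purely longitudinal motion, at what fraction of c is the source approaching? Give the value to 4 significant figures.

β ≈ 0.1867

f_obs/f_src = √((1+β)/(1−β)) = 1.208  ⇒  (1+β)/(1−β) = 1.45926
β = |1 − D²|/(1 + D²) = |1 − 1.45926|/(1 + 1.45926) = 0.1867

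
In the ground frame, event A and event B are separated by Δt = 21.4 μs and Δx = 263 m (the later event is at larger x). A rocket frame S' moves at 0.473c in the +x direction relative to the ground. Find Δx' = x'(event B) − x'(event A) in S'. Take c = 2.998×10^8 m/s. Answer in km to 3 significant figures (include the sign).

Δx' ≈ -3.15 km

γ = 1/√(1 − 0.473²) = 1.1350
Δx' = γ(Δx − vΔt) = 1.1350 × (263 m − 0.473×(2.998×10^8 m/s)×21.4×10^-6 s)
= 1.1350 × (-2771.6 m) = -3.15 km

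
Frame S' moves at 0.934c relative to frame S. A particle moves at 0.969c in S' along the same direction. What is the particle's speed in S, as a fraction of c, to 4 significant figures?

u ≈ 0.9989c

Relativistic velocity addition: u = (u' + v)/(1 + u'v/c²)
= (0.969 + 0.934)/(1 + 0.969×0.934) = 1.903/1.90505 = 0.9989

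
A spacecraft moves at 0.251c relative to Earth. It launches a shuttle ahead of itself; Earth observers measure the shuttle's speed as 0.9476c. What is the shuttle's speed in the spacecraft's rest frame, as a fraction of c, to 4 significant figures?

Inverse velocity addition: u' = (u − v)/(1 − uv/c²)
= (0.9476 − 0.251)/(1 − 0.9476×0.251) = 0.6966/0.762152 = 0.9140

u' ≈ 0.9140c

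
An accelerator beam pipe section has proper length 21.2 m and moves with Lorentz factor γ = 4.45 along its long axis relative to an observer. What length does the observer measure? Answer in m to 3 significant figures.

L ≈ 4.76 m

γ = 4.45 (given)
Length contraction: L = L₀/γ = 21.2/4.45 = 4.76 m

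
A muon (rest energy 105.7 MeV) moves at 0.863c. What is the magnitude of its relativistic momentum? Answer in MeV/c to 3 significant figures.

p ≈ 181 MeV/c

γ = 1/√(1 − 0.863²) = 1.9794
p = γβm₀c = 1.9794 × 0.863 × 105.7 MeV/c = 181 MeV/c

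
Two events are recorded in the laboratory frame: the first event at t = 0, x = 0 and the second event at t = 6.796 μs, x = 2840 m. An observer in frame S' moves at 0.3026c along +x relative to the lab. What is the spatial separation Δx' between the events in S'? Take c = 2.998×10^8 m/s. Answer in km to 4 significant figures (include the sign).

γ = 1/√(1 − 0.3026²) = 1.04919
Δx' = γ(Δx − vΔt) = 1.04919 × (2840 m − 0.3026×(2.998×10^8 m/s)×6.796×10^-6 s)
= 1.04919 × (2223.47 m) = 2.333 km

Δx' ≈ 2.333 km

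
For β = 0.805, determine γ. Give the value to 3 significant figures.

γ = 1/√(1 − β²) = 1/√(1 − 0.805²) = 1/√(0.35197) = 1.69

γ ≈ 1.69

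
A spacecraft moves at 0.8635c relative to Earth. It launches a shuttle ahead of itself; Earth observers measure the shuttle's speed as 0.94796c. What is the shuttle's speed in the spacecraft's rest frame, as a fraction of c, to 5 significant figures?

u' ≈ 0.46551c

Inverse velocity addition: u' = (u − v)/(1 − uv/c²)
= (0.94796 − 0.8635)/(1 − 0.94796×0.8635) = 0.084460/0.1814365 = 0.46551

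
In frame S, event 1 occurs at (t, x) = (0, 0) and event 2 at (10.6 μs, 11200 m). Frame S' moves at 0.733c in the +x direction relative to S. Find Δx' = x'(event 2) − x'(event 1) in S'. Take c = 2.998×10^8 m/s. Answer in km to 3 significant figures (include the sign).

γ = 1/√(1 − 0.733²) = 1.4701
Δx' = γ(Δx − vΔt) = 1.4701 × (11200 m − 0.733×(2.998×10^8 m/s)×10.6×10^-6 s)
= 1.4701 × (8870.6 m) = 13.0 km

Δx' ≈ 13.0 km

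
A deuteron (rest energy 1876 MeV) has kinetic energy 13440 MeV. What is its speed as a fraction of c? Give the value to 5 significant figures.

γ = 1 + K/(m₀c²) = 1 + 13440/1876 = 8.164179
β = √(1 − 1/γ²) = 0.99247

β ≈ 0.99247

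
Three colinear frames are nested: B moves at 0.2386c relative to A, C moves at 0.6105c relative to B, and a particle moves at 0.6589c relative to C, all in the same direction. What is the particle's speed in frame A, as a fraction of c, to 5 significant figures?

Compose boost 2: (0.6105 + 0.2386)/(1 + 0.6105×0.2386) = 0.84910/1.145665 = 0.7411414
Compose boost 3: (0.6589 + 0.7411414)/(1 + 0.6589×0.7411414) = 1.400041/1.488338 = 0.94067

u ≈ 0.94067c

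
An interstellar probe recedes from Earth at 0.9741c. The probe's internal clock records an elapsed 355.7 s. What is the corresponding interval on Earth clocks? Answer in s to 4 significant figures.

Δt ≈ 1573 s

γ = 1/√(1 − 0.9741²) = 4.42248
Time dilation: Δt = γτ₀ = 4.42248 × 355.7 s = 1573 s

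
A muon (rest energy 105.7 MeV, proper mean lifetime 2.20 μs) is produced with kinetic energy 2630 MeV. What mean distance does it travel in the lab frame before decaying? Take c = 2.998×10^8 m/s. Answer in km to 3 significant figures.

d ≈ 17.1 km

γ = 1 + K/(m₀c²) = 1 + 2630/105.7 = 25.882
β = √(1 − 1/γ²) = 0.99925
Dilated lifetime: γτ₀ = 25.882 × 2.20 μs = 56.940 μs
d = βc·γτ₀ = 0.99925 × (2.998×10^8 m/s) × 5.6940×10^-5 s = 17.1 km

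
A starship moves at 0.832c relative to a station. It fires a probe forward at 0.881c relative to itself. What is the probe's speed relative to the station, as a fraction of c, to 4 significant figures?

u ≈ 0.9885c

Relativistic velocity addition: u = (u' + v)/(1 + u'v/c²)
= (0.881 + 0.832)/(1 + 0.881×0.832) = 1.713/1.73299 = 0.9885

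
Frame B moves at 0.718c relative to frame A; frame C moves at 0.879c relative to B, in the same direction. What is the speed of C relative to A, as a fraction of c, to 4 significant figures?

u ≈ 0.9791c

Compose boost 2: (0.879 + 0.718)/(1 + 0.879×0.718) = 1.597/1.63112 = 0.9791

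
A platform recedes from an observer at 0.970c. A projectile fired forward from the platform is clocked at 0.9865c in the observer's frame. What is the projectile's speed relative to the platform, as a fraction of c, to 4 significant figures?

u' ≈ 0.3829c

Inverse velocity addition: u' = (u − v)/(1 − uv/c²)
= (0.9865 − 0.970)/(1 − 0.9865×0.970) = 0.01650/0.0430950 = 0.3829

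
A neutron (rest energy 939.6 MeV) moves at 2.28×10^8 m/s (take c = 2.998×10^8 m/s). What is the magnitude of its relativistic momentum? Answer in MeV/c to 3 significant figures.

p ≈ 1100 MeV/c

β = v/c = 2.28×10^8 / 2.998×10^8 = 0.76051
γ = 1/√(1 − 0.76051²) = 1.5400
p = γβm₀c = 1.5400 × 0.76051 × 939.6 MeV/c = 1100 MeV/c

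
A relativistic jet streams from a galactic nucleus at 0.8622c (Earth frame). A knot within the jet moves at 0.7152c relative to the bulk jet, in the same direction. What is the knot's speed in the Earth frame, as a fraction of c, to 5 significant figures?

u ≈ 0.97572c

Relativistic velocity addition: u = (u' + v)/(1 + u'v/c²)
= (0.7152 + 0.8622)/(1 + 0.7152×0.8622) = 1.5774/1.616645 = 0.97572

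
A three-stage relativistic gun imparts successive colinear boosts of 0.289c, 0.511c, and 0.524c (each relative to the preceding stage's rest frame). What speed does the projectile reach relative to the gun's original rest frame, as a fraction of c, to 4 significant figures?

Compose boost 2: (0.511 + 0.289)/(1 + 0.511×0.289) = 0.8000/1.14768 = 0.697059
Compose boost 3: (0.524 + 0.697059)/(1 + 0.524×0.697059) = 1.22106/1.36526 = 0.8944

u ≈ 0.8944c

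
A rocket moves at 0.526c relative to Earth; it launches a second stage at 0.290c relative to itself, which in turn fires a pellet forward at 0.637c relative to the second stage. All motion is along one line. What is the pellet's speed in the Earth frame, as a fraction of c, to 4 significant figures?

Compose boost 2: (0.290 + 0.526)/(1 + 0.290×0.526) = 0.8160/1.15254 = 0.708001
Compose boost 3: (0.637 + 0.708001)/(1 + 0.637×0.708001) = 1.34500/1.45100 = 0.9269

u ≈ 0.9269c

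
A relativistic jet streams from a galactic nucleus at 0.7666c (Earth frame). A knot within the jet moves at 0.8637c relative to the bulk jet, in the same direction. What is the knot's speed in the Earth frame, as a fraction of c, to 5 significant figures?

Relativistic velocity addition: u = (u' + v)/(1 + u'v/c²)
= (0.8637 + 0.7666)/(1 + 0.8637×0.7666) = 1.6303/1.662112 = 0.98086

u ≈ 0.98086c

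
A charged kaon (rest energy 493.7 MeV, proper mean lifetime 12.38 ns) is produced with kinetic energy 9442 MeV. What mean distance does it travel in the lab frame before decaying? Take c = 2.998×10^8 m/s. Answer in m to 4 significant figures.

γ = 1 + K/(m₀c²) = 1 + 9442/493.7 = 20.1250
β = √(1 − 1/γ²) = 0.998765
Dilated lifetime: γτ₀ = 20.1250 × 12.38 ns = 249.147 ns
d = βc·γτ₀ = 0.998765 × (2.998×10^8 m/s) × 2.49147×10^-7 s = 74.60 m

d ≈ 74.60 m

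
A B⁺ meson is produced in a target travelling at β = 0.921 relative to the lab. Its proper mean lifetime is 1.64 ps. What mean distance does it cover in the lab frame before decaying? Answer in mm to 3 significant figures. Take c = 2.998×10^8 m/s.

γ = 1/√(1 − 0.921²) = 2.5670
Dilated lifetime: Δt = γτ₀ = 2.5670 × 1.64 ps = 4.2098 ps
d = vΔt = 0.921c × 4.2098 ps = 2.7612×10^8 m/s × 4.2098×10^-12 s = 1.16 mm

d ≈ 1.16 mm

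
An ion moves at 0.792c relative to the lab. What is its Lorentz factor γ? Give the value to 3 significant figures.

γ ≈ 1.64

γ = 1/√(1 − β²) = 1/√(1 − 0.792²) = 1/√(0.37274) = 1.64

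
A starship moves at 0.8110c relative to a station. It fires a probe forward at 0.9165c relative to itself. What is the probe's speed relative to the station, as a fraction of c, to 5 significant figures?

u ≈ 0.99095c

Relativistic velocity addition: u = (u' + v)/(1 + u'v/c²)
= (0.9165 + 0.8110)/(1 + 0.9165×0.8110) = 1.7275/1.743282 = 0.99095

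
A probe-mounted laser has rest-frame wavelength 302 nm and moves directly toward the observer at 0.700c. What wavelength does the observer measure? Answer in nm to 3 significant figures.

λ_obs ≈ 127 nm

Relativistic Doppler: λ_obs = λ_src √((1−β)/(1+β))
= 302 × √(0.30000/1.7000) = 302 × 0.42008 = 127 nm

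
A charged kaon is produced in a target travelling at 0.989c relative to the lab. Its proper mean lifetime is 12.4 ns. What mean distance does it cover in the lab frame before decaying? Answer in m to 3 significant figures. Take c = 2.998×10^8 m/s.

d ≈ 24.9 m

γ = 1/√(1 − 0.989²) = 6.7606
Dilated lifetime: Δt = γτ₀ = 6.7606 × 12.4 ns = 83.832 ns
d = vΔt = 0.989c × 83.832 ns = 2.9650×10^8 m/s × 8.3832×10^-8 s = 24.9 m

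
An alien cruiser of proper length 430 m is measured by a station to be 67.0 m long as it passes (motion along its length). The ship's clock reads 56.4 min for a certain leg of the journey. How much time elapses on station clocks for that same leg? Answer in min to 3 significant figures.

Δt ≈ 362 min

Length contraction ⇒ γ = L₀/L = 430/67.0 = 6.4179
Time dilation: Δt = γτ₀ = 6.4179 × 56.4 min = 362 min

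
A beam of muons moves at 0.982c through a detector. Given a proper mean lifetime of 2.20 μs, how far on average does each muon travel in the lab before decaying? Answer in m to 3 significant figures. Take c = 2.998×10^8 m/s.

γ = 1/√(1 − 0.982²) = 5.2943
Dilated lifetime: Δt = γτ₀ = 5.2943 × 2.20 μs = 11.648 μs
d = vΔt = 0.982c × 11.648 μs = 2.9440×10^8 m/s × 1.1648×10^-5 s = 3430 m

d ≈ 3430 m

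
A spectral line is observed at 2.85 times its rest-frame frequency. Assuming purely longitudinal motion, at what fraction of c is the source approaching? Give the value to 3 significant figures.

f_obs/f_src = √((1+β)/(1−β)) = 2.85  ⇒  (1+β)/(1−β) = 8.1225
β = |1 − D²|/(1 + D²) = |1 − 8.1225|/(1 + 8.1225) = 0.781

β ≈ 0.781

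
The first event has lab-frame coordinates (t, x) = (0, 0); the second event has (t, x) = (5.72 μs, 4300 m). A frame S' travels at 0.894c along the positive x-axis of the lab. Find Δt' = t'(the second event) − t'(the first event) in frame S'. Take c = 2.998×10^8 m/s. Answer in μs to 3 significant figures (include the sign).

γ = 1/√(1 − 0.894²) = 2.2318
Δt' = γ(Δt − vΔx/c²) = 2.2318 × (5.72 μs − 0.894×4300 m / (2.998×10^8 m/s))
= 2.2318 × (-7.1025 μs) = -15.9 μs

Δt' ≈ -15.9 μs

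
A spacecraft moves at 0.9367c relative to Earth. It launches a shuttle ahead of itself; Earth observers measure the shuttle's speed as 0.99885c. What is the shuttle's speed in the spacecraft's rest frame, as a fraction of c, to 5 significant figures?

Inverse velocity addition: u' = (u − v)/(1 − uv/c²)
= (0.99885 − 0.9367)/(1 − 0.99885×0.9367) = 0.062150/0.06437720 = 0.96540

u' ≈ 0.96540c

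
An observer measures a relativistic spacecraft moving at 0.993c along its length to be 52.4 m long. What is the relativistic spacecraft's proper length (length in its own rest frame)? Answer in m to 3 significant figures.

L₀ ≈ 444 m

γ = 1/√(1 − 0.993²) = 8.4664
L₀ = γL = 8.4664 × 52.4 = 444 m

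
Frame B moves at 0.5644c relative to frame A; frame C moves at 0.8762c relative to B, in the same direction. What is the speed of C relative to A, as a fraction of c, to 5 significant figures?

u ≈ 0.96392c

Compose boost 2: (0.8762 + 0.5644)/(1 + 0.8762×0.5644) = 1.4406/1.494527 = 0.96392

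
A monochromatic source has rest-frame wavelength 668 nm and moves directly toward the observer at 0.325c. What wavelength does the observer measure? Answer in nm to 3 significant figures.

λ_obs ≈ 477 nm

Relativistic Doppler: λ_obs = λ_src √((1−β)/(1+β))
= 668 × √(0.67500/1.3250) = 668 × 0.71375 = 477 nm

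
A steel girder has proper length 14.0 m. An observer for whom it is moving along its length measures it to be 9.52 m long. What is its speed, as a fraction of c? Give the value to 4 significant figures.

γ = L₀/L = 14.0/9.52 = 1.47059
β = √(1 − 1/γ²) = 0.7332

β ≈ 0.7332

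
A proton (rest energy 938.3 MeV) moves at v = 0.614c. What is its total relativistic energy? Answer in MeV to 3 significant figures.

E ≈ 1190 MeV

γ = 1/√(1 − 0.614²) = 1.2669
E = γm₀c² = 1.2669 × 938.3 MeV = 1190 MeV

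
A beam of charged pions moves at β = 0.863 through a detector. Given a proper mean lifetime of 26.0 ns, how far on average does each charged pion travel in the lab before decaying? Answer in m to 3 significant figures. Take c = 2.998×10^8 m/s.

γ = 1/√(1 − 0.863²) = 1.9794
Dilated lifetime: Δt = γτ₀ = 1.9794 × 26.0 ns = 51.464 ns
d = vΔt = 0.863c × 51.464 ns = 2.5873×10^8 m/s × 5.1464×10^-8 s = 13.3 m

d ≈ 13.3 m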